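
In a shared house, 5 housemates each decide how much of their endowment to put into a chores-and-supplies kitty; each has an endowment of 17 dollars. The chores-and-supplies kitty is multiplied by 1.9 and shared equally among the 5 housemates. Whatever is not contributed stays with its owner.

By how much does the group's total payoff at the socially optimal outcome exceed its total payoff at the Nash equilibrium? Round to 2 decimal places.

76.50 dollars

Each contributed unit returns 1.9/5 = 0.3800 to its contributor — below 1 — so contributing 0 is dominant for every player. At the Nash equilibrium everyone keeps their 17, and the group total is 5 × 17 = 85.
Each contributed unit returns 1.900 to the group as a whole (0.3800 to each of 5 players), which exceeds 1, so the social optimum is full contribution: group total = 1.900 × 85 = 161.50.
Efficiency loss = 161.50 − 85 = 76.50.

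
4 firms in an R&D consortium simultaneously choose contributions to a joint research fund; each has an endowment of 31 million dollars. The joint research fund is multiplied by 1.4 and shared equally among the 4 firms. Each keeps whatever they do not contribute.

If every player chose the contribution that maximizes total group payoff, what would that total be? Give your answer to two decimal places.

173.60 million dollars

Each contributed unit returns 1.400 to the group as a whole (0.3500 to each of 4 players), which exceeds 1, so the social optimum is full contribution: group total = 1.400 × 124 = 173.60.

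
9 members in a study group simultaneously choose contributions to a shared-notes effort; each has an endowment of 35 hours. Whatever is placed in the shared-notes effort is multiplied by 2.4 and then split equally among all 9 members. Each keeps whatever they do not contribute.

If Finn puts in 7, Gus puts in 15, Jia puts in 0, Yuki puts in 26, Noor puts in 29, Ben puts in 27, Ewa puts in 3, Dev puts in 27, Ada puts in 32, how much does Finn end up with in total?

Total contributed: 7 + 15 + 0 + 26 + 29 + 27 + 3 + 27 + 32 = 166.
Each receives 2.4 × 166 / 9 = 44.27 from the shared-notes effort.
Finn keeps 35 − 7 = 28, so Finn's payoff is 28 + 44.27 = 72.27.

72.27 hours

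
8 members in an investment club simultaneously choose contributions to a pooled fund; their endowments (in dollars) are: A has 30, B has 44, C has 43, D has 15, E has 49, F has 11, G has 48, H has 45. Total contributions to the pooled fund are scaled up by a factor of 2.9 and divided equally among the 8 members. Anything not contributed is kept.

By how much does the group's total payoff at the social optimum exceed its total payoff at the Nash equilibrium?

541.50 dollars

The private return per contributed unit is 2.9/8 = 0.3625 < 1 for every player regardless of endowment, so the Nash equilibrium is zero contribution and the group total is Σ E_j = 30 + 44 + 43 + 15 + 49 + 11 + 48 + 45 = 285.
Each contributed unit returns 2.900 to the group, so the social optimum is full contribution by everyone: group total = 2.900 × 285 = 826.50.
Efficiency loss = (2.900 − 1) × 285 = 541.50.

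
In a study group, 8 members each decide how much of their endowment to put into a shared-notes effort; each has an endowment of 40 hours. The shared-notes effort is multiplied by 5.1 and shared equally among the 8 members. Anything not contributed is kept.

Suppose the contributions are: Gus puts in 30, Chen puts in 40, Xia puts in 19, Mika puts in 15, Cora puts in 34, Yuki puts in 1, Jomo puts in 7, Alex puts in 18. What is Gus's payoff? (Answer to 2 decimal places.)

Total contributed: 30 + 40 + 19 + 15 + 34 + 1 + 7 + 18 = 164.
Each receives 5.1 × 164 / 8 = 104.55 from the shared-notes effort.
Gus keeps 40 − 30 = 10, so Gus's payoff is 10 + 104.55 = 114.55.

114.55 hours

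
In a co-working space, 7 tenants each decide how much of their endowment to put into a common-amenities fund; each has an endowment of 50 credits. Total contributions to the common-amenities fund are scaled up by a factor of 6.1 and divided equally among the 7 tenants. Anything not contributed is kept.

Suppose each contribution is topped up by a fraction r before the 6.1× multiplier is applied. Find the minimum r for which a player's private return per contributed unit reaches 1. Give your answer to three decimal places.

With matching at rate r, one contributed unit becomes (1 + r) in the common-amenities fund and returns 6.1 × (1 + r) / 7 to the contributor.
Setting this equal to 1: 1 + r = 7/6.1 = 1.1475.
So the minimum matching rate is r = 1.1475 − 1 = 0.148.

0.148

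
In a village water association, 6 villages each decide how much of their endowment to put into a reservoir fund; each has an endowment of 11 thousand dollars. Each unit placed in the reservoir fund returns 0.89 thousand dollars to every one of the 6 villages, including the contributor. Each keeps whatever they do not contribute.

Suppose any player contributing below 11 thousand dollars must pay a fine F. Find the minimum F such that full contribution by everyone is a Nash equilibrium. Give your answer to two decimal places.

1.21 thousand dollars

Given the others contribute fully, the best deviation is to contribute 0 (any partial contribution still incurs the fine and gives up units whose private return 0.89 is below 1).
Deviating from 11 to 0 saves 11 thousand dollars but forfeits the deviator's share of the drop in the reservoir fund: 0.89 × 11 = 9.79.
So the deviation gain is 11 − 9.79 = 1.21, and the fine must be at least 1.21 thousand dollars to wipe it out.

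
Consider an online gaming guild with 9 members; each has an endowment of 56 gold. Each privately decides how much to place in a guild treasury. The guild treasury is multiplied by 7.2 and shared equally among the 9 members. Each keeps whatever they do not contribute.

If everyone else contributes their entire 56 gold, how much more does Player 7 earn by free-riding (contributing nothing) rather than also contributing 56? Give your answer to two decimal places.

Switching from a contribution of 56 to 0 lets Player 7 keep an extra 56 gold, but lowers the guild treasury by 56, which costs Player 7 their own share of that drop: 7.2/9 × 56 = 44.80.
Net gain = 56 − 44.80 = 11.20. The private return per contributed unit (0.8000) is below 1, so free-riding is indeed the best response regardless of what the others do.

11.20 gold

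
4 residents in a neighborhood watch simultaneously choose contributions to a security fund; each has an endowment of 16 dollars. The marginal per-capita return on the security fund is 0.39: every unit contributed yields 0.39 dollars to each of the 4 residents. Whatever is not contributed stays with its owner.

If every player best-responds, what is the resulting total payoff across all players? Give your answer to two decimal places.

64.00 dollars

The private return per contributed unit is 0.39 < 1, so contributing 0 is dominant for every player. At the Nash equilibrium everyone keeps their 16, and the group total is 4 × 16 = 64.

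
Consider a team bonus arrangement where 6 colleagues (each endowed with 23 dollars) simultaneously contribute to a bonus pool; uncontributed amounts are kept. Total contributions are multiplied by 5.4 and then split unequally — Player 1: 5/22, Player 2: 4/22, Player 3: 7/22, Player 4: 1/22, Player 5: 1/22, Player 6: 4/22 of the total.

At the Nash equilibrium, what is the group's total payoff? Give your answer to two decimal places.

340.40 dollars

A player with share s gets back 5.4·s per unit contributed, so full contribution is dominant for anyone with s > 1/5.4 = 0.1852 and zero contribution is dominant for anyone below.
Player 1 and Player 3 clear that bar, contributing 23 each; the remaining 4 contribute 0. Total contributed: 46.
The bonus pool pays out 5.4 × 46 = 248.40 in total (split across the unequal shares, but the aggregate is all that matters for the group sum).
The 4 free-riders keep 23 each, adding 92. Group total = 92 + 248.40 = 340.40.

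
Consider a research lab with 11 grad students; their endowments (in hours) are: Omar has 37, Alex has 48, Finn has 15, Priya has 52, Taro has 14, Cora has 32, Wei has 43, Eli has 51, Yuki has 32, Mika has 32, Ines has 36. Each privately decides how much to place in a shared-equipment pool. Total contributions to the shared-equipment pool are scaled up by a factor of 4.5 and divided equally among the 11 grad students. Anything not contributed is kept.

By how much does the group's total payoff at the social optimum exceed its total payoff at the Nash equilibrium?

The private return per contributed unit is 4.5/11 = 0.4091 < 1 for every player regardless of endowment, so the Nash equilibrium is zero contribution and the group total is Σ E_j = 37 + 48 + 15 + 52 + 14 + 32 + 43 + 51 + 32 + 32 + 36 = 392.
Each contributed unit returns 4.500 to the group, so the social optimum is full contribution by everyone: group total = 4.500 × 392 = 1764.00.
Efficiency loss = (4.500 − 1) × 392 = 1372.00.

1372.00 hours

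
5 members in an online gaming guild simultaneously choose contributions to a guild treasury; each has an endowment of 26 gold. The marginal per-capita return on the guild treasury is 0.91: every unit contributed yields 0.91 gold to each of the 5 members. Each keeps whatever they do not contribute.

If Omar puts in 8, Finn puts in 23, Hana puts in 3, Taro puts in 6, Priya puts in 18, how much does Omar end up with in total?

70.78 gold

Total contributed: 8 + 23 + 3 + 6 + 18 = 58.
Each receives 0.91 × 58 = 52.78 from the guild treasury.
Omar keeps 26 − 8 = 18, so Omar's payoff is 18 + 52.78 = 70.78.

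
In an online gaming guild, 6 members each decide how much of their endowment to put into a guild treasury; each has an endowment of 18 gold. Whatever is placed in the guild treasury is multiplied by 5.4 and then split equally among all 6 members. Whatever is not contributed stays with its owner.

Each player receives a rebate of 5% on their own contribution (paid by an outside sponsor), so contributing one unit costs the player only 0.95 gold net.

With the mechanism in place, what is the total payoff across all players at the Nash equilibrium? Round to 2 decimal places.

With the mechanism, a contributed unit returns (5.4/6) / 0.95 = 0.9474 per unit of net cost — still below 1 — so contributing 0 remains dominant for every player.
Everyone keeps their endowment and the group total is 6 × 18 = 108.

108.00 gold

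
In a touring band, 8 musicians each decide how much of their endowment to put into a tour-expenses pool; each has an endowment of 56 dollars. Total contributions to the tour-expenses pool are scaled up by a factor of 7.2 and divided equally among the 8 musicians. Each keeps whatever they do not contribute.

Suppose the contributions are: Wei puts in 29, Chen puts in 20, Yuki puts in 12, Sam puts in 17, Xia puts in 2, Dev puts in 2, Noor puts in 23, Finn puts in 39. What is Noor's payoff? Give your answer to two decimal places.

162.60 dollars

Total contributed: 29 + 20 + 12 + 17 + 2 + 2 + 23 + 39 = 144.
Each receives 7.2 × 144 / 8 = 129.60 from the tour-expenses pool.
Noor keeps 56 − 23 = 33, so Noor's payoff is 33 + 129.60 = 162.60.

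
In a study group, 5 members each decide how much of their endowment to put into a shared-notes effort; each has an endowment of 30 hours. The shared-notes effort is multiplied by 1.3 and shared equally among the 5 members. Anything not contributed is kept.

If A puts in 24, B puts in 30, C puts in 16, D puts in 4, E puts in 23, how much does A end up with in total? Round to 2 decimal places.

31.22 hours

Total contributed: 24 + 30 + 16 + 4 + 23 = 97.
Each receives 1.3 × 97 / 5 = 25.22 from the shared-notes effort.
A keeps 30 − 24 = 6, so A's payoff is 6 + 25.22 = 31.22.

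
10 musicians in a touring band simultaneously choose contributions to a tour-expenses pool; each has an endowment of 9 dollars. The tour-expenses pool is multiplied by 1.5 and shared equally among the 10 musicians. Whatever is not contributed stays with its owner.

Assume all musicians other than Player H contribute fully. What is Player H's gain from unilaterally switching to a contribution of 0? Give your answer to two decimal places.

Switching from a contribution of 9 to 0 lets Player H keep an extra 9 dollars, but lowers the tour-expenses pool by 9, which costs Player H their own share of that drop: 1.5/10 × 9 = 1.35.
Net gain = 9 − 1.35 = 7.65. The private return per contributed unit (0.1500) is below 1, so free-riding is indeed the best response regardless of what the others do.

7.65 dollars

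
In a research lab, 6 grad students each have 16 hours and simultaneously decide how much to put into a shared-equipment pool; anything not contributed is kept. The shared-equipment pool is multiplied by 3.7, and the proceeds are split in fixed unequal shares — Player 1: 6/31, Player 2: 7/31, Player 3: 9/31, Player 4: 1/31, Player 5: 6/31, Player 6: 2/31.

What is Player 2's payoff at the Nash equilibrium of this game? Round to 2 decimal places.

29.37 hours

A player with share s gets back 3.7·s per unit contributed, so full contribution is dominant for anyone with s > 1/3.7 = 0.2703 and zero contribution is dominant for anyone below.
Only Player 3 (9/31) clears that bar, contributing 16; the remaining 5 contribute 0. Total contributed: 16.
Player 2 keeps 16 and receives 3.7 × 16 × 7/31 = 13.37 from the shared-equipment pool, for a payoff of 29.37.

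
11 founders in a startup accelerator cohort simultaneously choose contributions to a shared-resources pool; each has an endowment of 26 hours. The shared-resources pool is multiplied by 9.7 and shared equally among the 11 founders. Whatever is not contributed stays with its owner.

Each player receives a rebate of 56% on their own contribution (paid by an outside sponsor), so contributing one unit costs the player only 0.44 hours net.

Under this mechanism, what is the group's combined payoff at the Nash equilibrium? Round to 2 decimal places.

The effective private return per unit is now (9.7/11) / 0.44 = 2.0041 > 1, so every player's dominant strategy flips to full contribution.
So the Nash equilibrium is full contribution by all 11; the group earns 11 × (26 × 0.56 + 9.7 × 26) = 2934.36.

2934.36 hours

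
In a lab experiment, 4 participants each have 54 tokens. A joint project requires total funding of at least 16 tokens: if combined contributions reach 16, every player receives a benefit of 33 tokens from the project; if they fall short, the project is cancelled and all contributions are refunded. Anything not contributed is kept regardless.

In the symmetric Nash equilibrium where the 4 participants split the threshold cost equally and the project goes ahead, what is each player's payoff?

Equal share of the threshold: 16/4 = 4.
At this profile no one gains by cutting their contribution: any cut drops the total below 16, the project is cancelled, contributions are refunded, and the deviator ends with 54, which is less than 54 − 4 + 33 = 83. Contributing more than 4 just wastes the excess. So contributing exactly 4 is a best response.
Each player's payoff: 54 − 4 + 33 = 83.

83 tokens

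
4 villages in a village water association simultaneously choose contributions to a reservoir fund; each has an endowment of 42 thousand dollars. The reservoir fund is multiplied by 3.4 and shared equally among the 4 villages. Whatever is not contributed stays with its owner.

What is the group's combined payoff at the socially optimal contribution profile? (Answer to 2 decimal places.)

571.20 thousand dollars

Each contributed unit returns 3.400 to the group as a whole (0.8500 to each of 4 players), which exceeds 1, so the social optimum is full contribution: group total = 3.400 × 168 = 571.20.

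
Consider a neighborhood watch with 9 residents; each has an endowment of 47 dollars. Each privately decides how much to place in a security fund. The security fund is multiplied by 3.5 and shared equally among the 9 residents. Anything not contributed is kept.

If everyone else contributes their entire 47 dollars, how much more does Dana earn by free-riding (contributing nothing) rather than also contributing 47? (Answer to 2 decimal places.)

Switching from a contribution of 47 to 0 lets Dana keep an extra 47 dollars, but lowers the security fund by 47, which costs Dana their own share of that drop: 3.5/9 × 47 = 18.28.
Net gain = 47 − 18.28 = 28.72. The private return per contributed unit (0.3889) is below 1, so free-riding is indeed the best response regardless of what the others do.

28.72 dollars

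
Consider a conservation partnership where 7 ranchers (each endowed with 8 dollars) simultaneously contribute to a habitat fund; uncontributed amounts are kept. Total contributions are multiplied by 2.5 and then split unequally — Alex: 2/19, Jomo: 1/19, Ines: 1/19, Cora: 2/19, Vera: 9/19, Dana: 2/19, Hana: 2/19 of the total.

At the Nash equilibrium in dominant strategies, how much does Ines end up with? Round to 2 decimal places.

Each unit j contributes comes back to j as 2.5 × (j's share), so j prefers to contribute only if that share exceeds 1/2.5 = 0.4000; otherwise keeping the unit dominates.
Only Vera (9/19) clears that bar, contributing 8; the remaining 6 contribute 0. Total contributed: 8.
Ines keeps 8 and receives 2.5 × 8 × 1/19 = 1.05 from the habitat fund, for a payoff of 9.05.

9.05 dollars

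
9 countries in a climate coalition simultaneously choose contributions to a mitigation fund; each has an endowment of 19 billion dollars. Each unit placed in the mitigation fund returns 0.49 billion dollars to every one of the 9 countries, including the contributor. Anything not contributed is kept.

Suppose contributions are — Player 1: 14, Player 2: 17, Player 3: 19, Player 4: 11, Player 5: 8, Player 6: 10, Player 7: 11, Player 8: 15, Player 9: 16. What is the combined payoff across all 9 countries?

583.61 billion dollars

Total contributed: 14 + 17 + 19 + 11 + 8 + 10 + 11 + 15 + 16 = 121; total kept: 9 × 19 − 121 = 50.
The mitigation fund pays out 0.49 × 9 × 121 = 533.61 in aggregate.
Group total = 50 + 533.61 = 583.61.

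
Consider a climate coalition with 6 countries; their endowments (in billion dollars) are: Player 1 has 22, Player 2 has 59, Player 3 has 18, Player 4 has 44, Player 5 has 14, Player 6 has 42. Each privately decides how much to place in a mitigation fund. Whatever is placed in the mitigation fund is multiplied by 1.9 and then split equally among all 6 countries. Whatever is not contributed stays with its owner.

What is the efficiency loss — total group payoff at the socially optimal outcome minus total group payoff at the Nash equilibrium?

The private return per contributed unit is 1.9/6 = 0.3167 < 1 for every player regardless of endowment, so the Nash equilibrium is zero contribution and the group total is Σ E_j = 22 + 59 + 18 + 44 + 14 + 42 = 199.
Each contributed unit returns 1.900 to the group, so the social optimum is full contribution by everyone: group total = 1.900 × 199 = 378.10.
Efficiency loss = (1.900 − 1) × 199 = 179.10.

179.10 billion dollars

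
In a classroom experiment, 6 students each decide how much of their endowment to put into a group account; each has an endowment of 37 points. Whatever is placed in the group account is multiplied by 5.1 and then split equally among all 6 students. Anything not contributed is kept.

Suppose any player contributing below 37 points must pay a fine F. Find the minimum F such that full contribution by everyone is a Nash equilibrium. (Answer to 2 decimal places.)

5.55 points

Given the others contribute fully, the best deviation is to contribute 0 (any partial contribution still incurs the fine and gives up units whose private return 0.8500 is below 1).
Deviating from 37 to 0 saves 37 points but forfeits the deviator's share of the drop in the group account: 5.1/6 × 37 = 31.45.
So the deviation gain is 37 − 31.45 = 5.55, and the fine must be at least 5.55 points to wipe it out.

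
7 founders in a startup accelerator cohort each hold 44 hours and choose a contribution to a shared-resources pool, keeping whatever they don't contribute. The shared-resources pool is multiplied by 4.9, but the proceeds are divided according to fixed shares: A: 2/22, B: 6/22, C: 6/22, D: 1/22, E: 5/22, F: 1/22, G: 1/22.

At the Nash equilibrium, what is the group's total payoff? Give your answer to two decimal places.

822.80 hours

Each unit j contributes comes back to j as 4.9 × (j's share), so j prefers to contribute only if that share exceeds 1/4.9 = 0.2041; otherwise keeping the unit dominates.
The shares above 0.2041 belong to B, C and E, contributing 44 each; the remaining 4 contribute 0. Total contributed: 132.
The shared-resources pool pays out 4.9 × 132 = 646.80 in total (split across the unequal shares, but the aggregate is all that matters for the group sum).
The 4 free-riders keep 44 each, adding 176. Group total = 176 + 646.80 = 822.80.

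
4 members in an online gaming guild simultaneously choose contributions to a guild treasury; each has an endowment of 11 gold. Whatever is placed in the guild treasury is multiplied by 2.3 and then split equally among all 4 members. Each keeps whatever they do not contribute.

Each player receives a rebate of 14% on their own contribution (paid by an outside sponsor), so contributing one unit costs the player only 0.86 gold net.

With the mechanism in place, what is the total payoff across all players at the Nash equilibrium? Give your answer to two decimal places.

44.00 gold

The effective private return is (2.3/4) / 0.86 = 0.6686, which is still under 1, so the mechanism doesn't change anyone's dominant strategy: zero contribution.
At the Nash equilibrium no one contributes; group total payoff = 4 × 11 = 44.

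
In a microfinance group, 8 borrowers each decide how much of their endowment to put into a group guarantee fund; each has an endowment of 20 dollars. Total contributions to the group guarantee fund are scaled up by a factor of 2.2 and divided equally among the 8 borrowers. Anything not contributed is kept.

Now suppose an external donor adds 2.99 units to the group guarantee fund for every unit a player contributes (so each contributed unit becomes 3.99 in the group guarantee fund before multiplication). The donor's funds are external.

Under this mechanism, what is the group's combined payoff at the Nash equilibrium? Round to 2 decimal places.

1404.48 dollars

The effective private return per unit is now 2.2 × 3.99 / 8 = 1.0973 > 1, so every player's dominant strategy flips to full contribution.
At the Nash equilibrium everyone contributes 20. Group total payoff = 2.2 × 3.99 × 160 = 1404.48.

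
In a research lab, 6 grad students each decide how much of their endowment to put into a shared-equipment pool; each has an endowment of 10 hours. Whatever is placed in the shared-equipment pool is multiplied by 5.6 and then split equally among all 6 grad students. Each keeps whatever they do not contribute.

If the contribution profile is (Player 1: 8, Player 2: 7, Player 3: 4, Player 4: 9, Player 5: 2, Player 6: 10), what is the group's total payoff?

Total contributed: 8 + 7 + 4 + 9 + 2 + 10 = 40; total kept: 6 × 10 − 40 = 20.
The shared-equipment pool pays out 5.6 × 40 = 224.00 in aggregate.
Group total = 20 + 224.00 = 244.00.

244.00 hours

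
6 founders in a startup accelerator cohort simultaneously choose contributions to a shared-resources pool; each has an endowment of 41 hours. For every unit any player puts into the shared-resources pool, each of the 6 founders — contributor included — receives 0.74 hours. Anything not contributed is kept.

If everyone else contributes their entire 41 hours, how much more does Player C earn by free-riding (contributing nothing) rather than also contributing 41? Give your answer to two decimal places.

Switching from a contribution of 41 to 0 lets Player C keep an extra 41 hours, but lowers the shared-resources pool by 41, which costs Player C their own share of that drop: 0.74 × 41 = 30.34.
Net gain = 41 − 30.34 = 10.66. The private return per contributed unit (0.74) is below 1, so free-riding is indeed the best response regardless of what the others do.

10.66 hours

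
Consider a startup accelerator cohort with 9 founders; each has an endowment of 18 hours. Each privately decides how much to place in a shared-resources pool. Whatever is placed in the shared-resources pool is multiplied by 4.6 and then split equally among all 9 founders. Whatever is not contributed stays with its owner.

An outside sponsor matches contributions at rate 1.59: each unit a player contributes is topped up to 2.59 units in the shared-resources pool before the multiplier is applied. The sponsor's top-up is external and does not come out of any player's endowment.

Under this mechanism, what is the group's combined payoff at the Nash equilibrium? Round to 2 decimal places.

The effective private return per unit is now 4.6 × 2.59 / 9 = 1.3238 > 1, so every player's dominant strategy flips to full contribution.
At the Nash equilibrium everyone contributes 18. Group total payoff = 4.6 × 2.59 × 162 = 1930.07.

1930.07 hours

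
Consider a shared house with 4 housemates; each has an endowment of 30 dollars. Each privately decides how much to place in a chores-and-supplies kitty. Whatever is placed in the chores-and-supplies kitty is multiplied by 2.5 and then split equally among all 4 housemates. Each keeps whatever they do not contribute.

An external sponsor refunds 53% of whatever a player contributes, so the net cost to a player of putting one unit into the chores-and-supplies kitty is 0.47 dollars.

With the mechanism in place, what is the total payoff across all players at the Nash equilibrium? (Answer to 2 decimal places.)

Under the mechanism each unit contributed yields (2.5/4) / 0.47 = 1.3298 back to its contributor per unit of net cost, which exceeds 1, making full contribution the dominant choice for everyone.
At the Nash equilibrium everyone contributes 30. Group total payoff = 4 × (30 × 0.53 + 2.5 × 30) = 363.60.

363.60 dollars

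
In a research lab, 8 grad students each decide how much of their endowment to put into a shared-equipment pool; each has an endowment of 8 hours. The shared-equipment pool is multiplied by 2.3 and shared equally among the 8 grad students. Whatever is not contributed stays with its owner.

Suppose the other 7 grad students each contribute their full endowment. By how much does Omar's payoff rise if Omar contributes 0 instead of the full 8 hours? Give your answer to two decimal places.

Switching from a contribution of 8 to 0 lets Omar keep an extra 8 hours, but lowers the shared-equipment pool by 8, which costs Omar their own share of that drop: 2.3/8 × 8 = 2.30.
Net gain = 8 − 2.30 = 5.70. The private return per contributed unit (0.2875) is below 1, so free-riding is indeed the best response regardless of what the others do.

5.70 hours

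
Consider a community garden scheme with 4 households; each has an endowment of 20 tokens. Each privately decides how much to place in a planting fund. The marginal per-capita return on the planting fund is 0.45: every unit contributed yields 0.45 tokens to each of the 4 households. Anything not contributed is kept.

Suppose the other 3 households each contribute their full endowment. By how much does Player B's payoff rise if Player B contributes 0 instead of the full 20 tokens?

11.00 tokens

Switching from a contribution of 20 to 0 lets Player B keep an extra 20 tokens, but lowers the planting fund by 20, which costs Player B their own share of that drop: 0.45 × 20 = 9.00.
Net gain = 20 − 9.00 = 11.00. The private return per contributed unit (0.45) is below 1, so free-riding is indeed the best response regardless of what the others do.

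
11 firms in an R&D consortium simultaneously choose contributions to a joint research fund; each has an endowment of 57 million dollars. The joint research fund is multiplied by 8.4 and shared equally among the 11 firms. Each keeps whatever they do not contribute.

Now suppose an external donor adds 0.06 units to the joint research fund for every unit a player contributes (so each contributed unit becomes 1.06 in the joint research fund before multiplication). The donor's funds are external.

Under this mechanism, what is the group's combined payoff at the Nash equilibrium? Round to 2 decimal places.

627.00 million dollars

The effective private return is 8.4 × 1.06 / 11 = 0.8095, which is still under 1, so the mechanism doesn't change anyone's dominant strategy: zero contribution.
At the Nash equilibrium no one contributes; group total payoff = 11 × 57 = 627.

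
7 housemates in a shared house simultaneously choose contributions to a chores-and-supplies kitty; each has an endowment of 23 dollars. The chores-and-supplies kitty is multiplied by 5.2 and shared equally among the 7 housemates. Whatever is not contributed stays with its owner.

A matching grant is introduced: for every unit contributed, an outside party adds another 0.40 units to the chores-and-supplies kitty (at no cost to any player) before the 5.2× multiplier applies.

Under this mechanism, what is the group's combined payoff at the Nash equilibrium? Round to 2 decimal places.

1172.08 dollars

Under the mechanism each unit contributed yields 5.2 × 1.40 / 7 = 1.0400 back to its contributor per unit of net cost, which exceeds 1, making full contribution the dominant choice for everyone.
So the Nash equilibrium is full contribution by all 7; the group earns 5.2 × 1.40 × 161 = 1172.08.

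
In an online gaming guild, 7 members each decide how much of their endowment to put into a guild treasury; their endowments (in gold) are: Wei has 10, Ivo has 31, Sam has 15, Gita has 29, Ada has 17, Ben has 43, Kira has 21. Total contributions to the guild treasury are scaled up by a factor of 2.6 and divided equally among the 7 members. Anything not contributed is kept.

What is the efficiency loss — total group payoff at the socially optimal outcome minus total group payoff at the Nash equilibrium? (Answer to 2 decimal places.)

265.60 gold

The private return per contributed unit is 2.6/7 = 0.3714 < 1 for every player regardless of endowment, so the Nash equilibrium is zero contribution and the group total is Σ E_j = 10 + 31 + 15 + 29 + 17 + 43 + 21 = 166.
Each contributed unit returns 2.600 to the group, so the social optimum is full contribution by everyone: group total = 2.600 × 166 = 431.60.
Efficiency loss = (2.600 − 1) × 166 = 265.60.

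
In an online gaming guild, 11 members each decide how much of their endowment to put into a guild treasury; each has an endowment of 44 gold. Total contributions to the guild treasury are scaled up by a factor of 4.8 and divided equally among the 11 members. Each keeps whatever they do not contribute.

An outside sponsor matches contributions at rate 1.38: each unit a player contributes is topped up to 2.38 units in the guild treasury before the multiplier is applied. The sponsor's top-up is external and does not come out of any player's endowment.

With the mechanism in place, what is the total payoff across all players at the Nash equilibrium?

5529.22 gold

The effective private return per unit is now 4.8 × 2.38 / 11 = 1.0385 > 1, so every player's dominant strategy flips to full contribution.
So the Nash equilibrium is full contribution by all 11; the group earns 4.8 × 2.38 × 484 = 5529.22.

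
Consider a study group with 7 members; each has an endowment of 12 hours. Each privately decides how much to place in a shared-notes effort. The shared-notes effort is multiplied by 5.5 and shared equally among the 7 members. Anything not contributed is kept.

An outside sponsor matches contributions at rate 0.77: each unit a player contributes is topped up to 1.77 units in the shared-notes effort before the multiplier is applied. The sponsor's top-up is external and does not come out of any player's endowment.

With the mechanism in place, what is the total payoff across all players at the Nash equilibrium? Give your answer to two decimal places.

With the mechanism, a contributed unit returns 5.5 × 1.77 / 7 = 1.3907 per unit of net cost to the contributor — now above 1 — so contributing fully is weakly dominant for every player.
At the Nash equilibrium everyone contributes 12. Group total payoff = 5.5 × 1.77 × 84 = 817.74.

817.74 hours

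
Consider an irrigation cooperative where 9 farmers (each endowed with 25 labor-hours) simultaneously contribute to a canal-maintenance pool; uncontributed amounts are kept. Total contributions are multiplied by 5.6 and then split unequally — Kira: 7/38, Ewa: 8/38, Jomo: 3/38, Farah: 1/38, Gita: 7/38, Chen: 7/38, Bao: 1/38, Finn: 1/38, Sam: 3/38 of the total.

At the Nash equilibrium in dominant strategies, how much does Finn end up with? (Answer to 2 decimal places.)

Player j's private return per contributed unit is 5.6 × (j's share). Contributing is weakly dominant for j when that share is at least 1/5.6 = 0.1786, and contributing 0 is dominant otherwise.
Kira, Ewa, Gita and Chen are above the threshold, contributing 25 each; the remaining 5 contribute 0. Total contributed: 100.
Finn keeps 25 and receives 5.6 × 100 × 1/38 = 14.74 from the canal-maintenance pool, for a payoff of 39.74.

39.74 labor-hours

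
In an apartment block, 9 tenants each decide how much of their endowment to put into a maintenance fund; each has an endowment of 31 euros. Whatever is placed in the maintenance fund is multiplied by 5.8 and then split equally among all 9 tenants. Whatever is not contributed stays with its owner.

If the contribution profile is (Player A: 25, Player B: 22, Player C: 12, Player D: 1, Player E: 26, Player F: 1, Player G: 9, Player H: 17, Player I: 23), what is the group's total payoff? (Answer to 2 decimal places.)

Total contributed: 25 + 22 + 12 + 1 + 26 + 1 + 9 + 17 + 23 = 136; total kept: 9 × 31 − 136 = 143.
The maintenance fund pays out 5.8 × 136 = 788.80 in aggregate.
Group total = 143 + 788.80 = 931.80.

931.80 euros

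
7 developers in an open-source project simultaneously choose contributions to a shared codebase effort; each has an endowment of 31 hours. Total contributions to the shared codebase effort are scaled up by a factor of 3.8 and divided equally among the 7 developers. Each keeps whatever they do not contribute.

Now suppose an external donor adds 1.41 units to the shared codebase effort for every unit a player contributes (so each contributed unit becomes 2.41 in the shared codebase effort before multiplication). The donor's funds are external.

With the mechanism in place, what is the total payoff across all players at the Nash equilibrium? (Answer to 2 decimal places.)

1987.29 hours

Under the mechanism each unit contributed yields 3.8 × 2.41 / 7 = 1.3083 back to its contributor per unit of net cost, which exceeds 1, making full contribution the dominant choice for everyone.
At the Nash equilibrium everyone contributes 31. Group total payoff = 3.8 × 2.41 × 217 = 1987.29.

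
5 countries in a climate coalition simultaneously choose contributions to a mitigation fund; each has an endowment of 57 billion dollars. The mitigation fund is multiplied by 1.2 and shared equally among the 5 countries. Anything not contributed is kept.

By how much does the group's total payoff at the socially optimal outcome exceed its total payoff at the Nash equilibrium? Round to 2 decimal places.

Each contributed unit returns 1.2/5 = 0.2400 to its contributor — below 1 — so contributing 0 is dominant for every player. At the Nash equilibrium everyone keeps their 57, and the group total is 5 × 57 = 285.
Each contributed unit returns 1.200 to the group as a whole (0.2400 to each of 5 players), which exceeds 1, so the social optimum is full contribution: group total = 1.200 × 285 = 342.00.
Efficiency loss = 342.00 − 285 = 57.00.

57.00 billion dollars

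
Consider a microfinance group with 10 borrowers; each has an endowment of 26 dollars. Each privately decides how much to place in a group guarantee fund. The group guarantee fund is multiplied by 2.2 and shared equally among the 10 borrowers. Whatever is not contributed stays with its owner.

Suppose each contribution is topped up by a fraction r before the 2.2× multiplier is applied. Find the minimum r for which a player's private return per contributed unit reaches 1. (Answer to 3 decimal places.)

3.545

With matching at rate r, one contributed unit becomes (1 + r) in the group guarantee fund and returns 2.2 × (1 + r) / 10 to the contributor.
Setting this equal to 1: 1 + r = 10/2.2 = 4.5455.
So the minimum matching rate is r = 4.5455 − 1 = 3.545.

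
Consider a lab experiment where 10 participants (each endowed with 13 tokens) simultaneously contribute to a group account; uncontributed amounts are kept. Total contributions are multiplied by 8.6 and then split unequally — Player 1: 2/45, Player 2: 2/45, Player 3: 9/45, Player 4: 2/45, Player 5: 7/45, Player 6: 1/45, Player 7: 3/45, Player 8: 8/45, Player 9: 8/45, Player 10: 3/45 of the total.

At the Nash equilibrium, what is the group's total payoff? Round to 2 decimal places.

Each unit j contributes comes back to j as 8.6 × (j's share), so j prefers to contribute only if that share exceeds 1/8.6 = 0.1163; otherwise keeping the unit dominates.
The shares above 0.1163 belong to Player 3, Player 5, Player 8 and Player 9, contributing 13 each; the remaining 6 contribute 0. Total contributed: 52.
The group account pays out 8.6 × 52 = 447.20 in total (split across the unequal shares, but the aggregate is all that matters for the group sum).
The 6 free-riders keep 13 each, adding 78. Group total = 78 + 447.20 = 525.20.

525.20 tokens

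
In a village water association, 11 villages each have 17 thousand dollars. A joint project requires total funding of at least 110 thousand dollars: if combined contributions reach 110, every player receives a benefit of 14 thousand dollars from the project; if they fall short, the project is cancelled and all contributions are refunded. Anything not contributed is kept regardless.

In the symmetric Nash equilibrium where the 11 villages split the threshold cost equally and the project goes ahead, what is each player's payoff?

Equal share of the threshold: 110/11 = 10.
At this profile no one gains by cutting their contribution: any cut drops the total below 110, the project is cancelled, contributions are refunded, and the deviator ends with 17, which is less than 17 − 10 + 14 = 21. Contributing more than 10 just wastes the excess. So contributing exactly 10 is a best response.
Each player's payoff: 17 − 10 + 14 = 21.

21 thousand dollars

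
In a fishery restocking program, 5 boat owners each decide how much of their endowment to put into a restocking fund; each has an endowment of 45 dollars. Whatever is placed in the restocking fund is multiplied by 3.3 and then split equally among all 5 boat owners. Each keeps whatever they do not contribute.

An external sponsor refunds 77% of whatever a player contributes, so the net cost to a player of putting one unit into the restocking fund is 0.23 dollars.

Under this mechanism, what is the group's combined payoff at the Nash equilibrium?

With the mechanism, a contributed unit returns (3.3/5) / 0.23 = 2.8696 per unit of net cost to the contributor — now above 1 — so contributing fully is weakly dominant for every player.
So the Nash equilibrium is full contribution by all 5; the group earns 5 × (45 × 0.77 + 3.3 × 45) = 915.75.

915.75 dollars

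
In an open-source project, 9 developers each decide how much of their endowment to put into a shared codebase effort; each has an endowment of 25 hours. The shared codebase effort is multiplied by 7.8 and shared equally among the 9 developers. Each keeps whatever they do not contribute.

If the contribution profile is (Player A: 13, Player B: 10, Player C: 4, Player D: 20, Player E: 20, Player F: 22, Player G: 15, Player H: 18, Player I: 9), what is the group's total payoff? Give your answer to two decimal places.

1115.80 hours

Total contributed: 13 + 10 + 4 + 20 + 20 + 22 + 15 + 18 + 9 = 131; total kept: 9 × 25 − 131 = 94.
The shared codebase effort pays out 7.8 × 131 = 1021.80 in aggregate.
Group total = 94 + 1021.80 = 1115.80.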